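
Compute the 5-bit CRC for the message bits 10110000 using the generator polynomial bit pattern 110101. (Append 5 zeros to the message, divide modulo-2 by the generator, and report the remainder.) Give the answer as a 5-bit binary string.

Append 5 zeros: 1011000000000. Divide by 110101 (XOR where the leading bit is 1):
  pos 0: 101100 XOR 110101 = 011001
  pos 1: 110010 XOR 110101 = 000111
  pos 4: 111000 XOR 110101 = 001101
  pos 6: 110100 XOR 110101 = 000001
Remainder (last 5 bits) = 00010. This is the CRC / FCS.

00010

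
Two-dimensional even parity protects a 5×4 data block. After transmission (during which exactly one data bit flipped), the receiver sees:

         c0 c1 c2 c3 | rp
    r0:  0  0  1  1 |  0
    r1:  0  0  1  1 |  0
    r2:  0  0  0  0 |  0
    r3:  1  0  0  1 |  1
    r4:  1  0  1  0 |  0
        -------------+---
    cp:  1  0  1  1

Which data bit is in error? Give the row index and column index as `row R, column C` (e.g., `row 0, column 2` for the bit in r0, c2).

Recompute each row's even parity and compare to rp:
  r0: data parity 0, sent rp 0 → ok
  r1: data parity 0, sent rp 0 → ok
  r2: data parity 0, sent rp 0 → ok
  r3: data parity 0, sent rp 1 → mismatch
  r4: data parity 0, sent rp 0 → ok
Recompute each column's even parity and compare to cp:
  c0: data parity 0, sent cp 1 → mismatch
  c1: data parity 0, sent cp 0 → ok
  c2: data parity 1, sent cp 1 → ok
  c3: data parity 1, sent cp 1 → ok
Exactly one row (r3) and one column (c0) fail → the flipped bit is at their intersection.

row 3, column 0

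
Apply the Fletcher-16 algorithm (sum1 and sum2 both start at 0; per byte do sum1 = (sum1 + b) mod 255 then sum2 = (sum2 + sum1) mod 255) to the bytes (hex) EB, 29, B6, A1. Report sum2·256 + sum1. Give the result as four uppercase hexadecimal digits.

Running sums (mod 255):
  after byte 0 (EB): sum1=235, sum2=235
  after byte 1 (29): sum1=21, sum2=1
  after byte 2 (B6): sum1=203, sum2=204
  after byte 3 (A1): sum1=109, sum2=58
Checksum = sum2·256 + sum1 = 58·256 + 109 = 14957 = 0x3A6D.

3A6D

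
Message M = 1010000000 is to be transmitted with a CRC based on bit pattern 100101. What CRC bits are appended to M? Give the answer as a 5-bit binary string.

10011

Append 5 zeros: 101000000000000. Divide by 100101 (XOR where the leading bit is 1):
  pos 0: 101000 XOR 100101 = 001101
  pos 2: 110100 XOR 100101 = 010001
  pos 3: 100010 XOR 100101 = 000111
  pos 6: 111000 XOR 100101 = 011101
  pos 7: 111010 XOR 100101 = 011111
  pos 8: 111110 XOR 100101 = 011011
  pos 9: 110110 XOR 100101 = 010011
Remainder (last 5 bits) = 10011. This is the CRC / FCS.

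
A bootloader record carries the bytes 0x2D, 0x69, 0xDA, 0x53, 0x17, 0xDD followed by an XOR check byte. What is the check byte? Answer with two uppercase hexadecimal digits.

XOR the bytes together:
  start with 0x2D
  0x2D ⊕ 0x69 = 0x44
  0x44 ⊕ 0xDA = 0x9E
  0x9E ⊕ 0x53 = 0xCD
  0xCD ⊕ 0x17 = 0xDA
  0xDA ⊕ 0xDD = 0x07

07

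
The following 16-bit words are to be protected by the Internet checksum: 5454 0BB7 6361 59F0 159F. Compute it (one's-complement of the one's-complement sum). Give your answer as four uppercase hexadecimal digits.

One's-complement addition (fold any carry out of bit 15 back into bit 0):
  0x5454 + 0x0BB7 = 0x0600B
  0x600B + 0x6361 = 0x0C36C
  0xC36C + 0x59F0 = 0x11D5C → wrap carry → 0x1D5D
  0x1D5D + 0x159F = 0x032FC
One's-complement sum = 0x32FC.
Checksum = ~0x32FC & 0xFFFF = 0xCD03.

CD03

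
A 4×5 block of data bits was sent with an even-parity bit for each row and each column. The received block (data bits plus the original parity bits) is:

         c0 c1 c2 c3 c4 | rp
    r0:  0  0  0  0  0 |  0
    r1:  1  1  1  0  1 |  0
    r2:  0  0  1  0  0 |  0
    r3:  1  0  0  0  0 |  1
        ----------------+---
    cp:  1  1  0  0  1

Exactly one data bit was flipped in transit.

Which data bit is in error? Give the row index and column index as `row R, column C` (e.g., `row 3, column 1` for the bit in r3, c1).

row 2, column 0

Recompute each row's even parity and compare to rp:
  r0: data parity 0, sent rp 0 → ok
  r1: data parity 0, sent rp 0 → ok
  r2: data parity 1, sent rp 0 → mismatch
  r3: data parity 1, sent rp 1 → ok
Recompute each column's even parity and compare to cp:
  c0: data parity 0, sent cp 1 → mismatch
  c1: data parity 1, sent cp 1 → ok
  c2: data parity 0, sent cp 0 → ok
  c3: data parity 0, sent cp 0 → ok
  c4: data parity 1, sent cp 1 → ok
Exactly one row (r2) and one column (c0) fail → the flipped bit is at their intersection.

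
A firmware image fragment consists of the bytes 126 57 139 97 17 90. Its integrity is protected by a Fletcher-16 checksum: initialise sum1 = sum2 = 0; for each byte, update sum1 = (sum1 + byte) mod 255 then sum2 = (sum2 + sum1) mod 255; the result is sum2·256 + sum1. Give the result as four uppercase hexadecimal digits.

E310

Running sums (mod 255):
  after byte 0 (126): sum1=126, sum2=126
  after byte 1 (57): sum1=183, sum2=54
  after byte 2 (139): sum1=67, sum2=121
  after byte 3 (97): sum1=164, sum2=30
  after byte 4 (17): sum1=181, sum2=211
  after byte 5 (90): sum1=16, sum2=227
Checksum = sum2·256 + sum1 = 227·256 + 16 = 58128 = 0xE310.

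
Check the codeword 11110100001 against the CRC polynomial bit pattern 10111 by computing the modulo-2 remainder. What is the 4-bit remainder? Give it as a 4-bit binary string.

Modulo-2 division of 11110100001 by 10111:
  pos 0: 11110 XOR 10111 = 01001
  pos 1: 10011 XOR 10111 = 00100
  pos 3: 10000 XOR 10111 = 00111
  pos 5: 11100 XOR 10111 = 01011
  pos 6: 10111 XOR 10111 = 00000
Remainder = 0000 (zero — the frame passes the CRC check).

0000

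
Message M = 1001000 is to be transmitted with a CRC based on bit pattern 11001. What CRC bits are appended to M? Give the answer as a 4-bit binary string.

1101

Append 4 zeros: 10010000000. Divide by 11001 (XOR where the leading bit is 1):
  pos 0: 10010 XOR 11001 = 01011
  pos 1: 10110 XOR 11001 = 01111
  pos 2: 11110 XOR 11001 = 00111
  pos 4: 11100 XOR 11001 = 00101
  pos 6: 10100 XOR 11001 = 01101
Remainder (last 4 bits) = 1101. This is the CRC / FCS.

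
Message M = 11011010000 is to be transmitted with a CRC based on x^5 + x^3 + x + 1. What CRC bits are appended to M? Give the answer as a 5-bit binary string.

11111

Append 5 zeros: 1101101000000000. Divide by 101011 (XOR where the leading bit is 1):
  pos 0: 110110 XOR 101011 = 011101
  pos 1: 111011 XOR 101011 = 010000
  pos 2: 100000 XOR 101011 = 001011
  pos 4: 101100 XOR 101011 = 000111
  pos 7: 111000 XOR 101011 = 010011
  pos 8: 100110 XOR 101011 = 001101
  pos 10: 110100 XOR 101011 = 011111
Remainder (last 5 bits) = 11111. This is the CRC / FCS.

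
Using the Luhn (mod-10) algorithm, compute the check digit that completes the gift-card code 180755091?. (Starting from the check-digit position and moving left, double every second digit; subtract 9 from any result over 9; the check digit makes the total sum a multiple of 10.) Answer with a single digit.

6

Partial digits right→left: 1 9 0 5 5 7 0 8 1
Double every second digit counting from the check-digit position (so the 1st, 3rd, 5th, ... of the partial from the right).
  doubled (with −9 where >9): 2 0 1 0 2 → sum 5
  kept as-is: 9 5 7 8 → sum 29
Total = 5 + 29 = 34.
Check digit = (10 − (34 mod 10)) mod 10 = 6.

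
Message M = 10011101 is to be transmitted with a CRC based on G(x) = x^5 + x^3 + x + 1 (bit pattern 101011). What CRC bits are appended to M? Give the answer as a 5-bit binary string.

00100

Append 5 zeros: 1001110100000. Divide by 101011 (XOR where the leading bit is 1):
  pos 0: 100111 XOR 101011 = 001100
  pos 2: 110001 XOR 101011 = 011010
  pos 3: 110100 XOR 101011 = 011111
  pos 4: 111110 XOR 101011 = 010101
  pos 5: 101010 XOR 101011 = 000001
Remainder (last 5 bits) = 00100. This is the CRC / FCS.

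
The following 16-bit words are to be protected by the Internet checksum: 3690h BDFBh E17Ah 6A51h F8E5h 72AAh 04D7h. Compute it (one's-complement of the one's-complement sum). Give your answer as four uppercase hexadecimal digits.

One's-complement addition (fold any carry out of bit 15 back into bit 0):
  0x3690 + 0xBDFB = 0x0F48B
  0xF48B + 0xE17A = 0x1D605 → wrap carry → 0xD606
  0xD606 + 0x6A51 = 0x14057 → wrap carry → 0x4058
  0x4058 + 0xF8E5 = 0x1393D → wrap carry → 0x393E
  0x393E + 0x72AA = 0x0ABE8
  0xABE8 + 0x04D7 = 0x0B0BF
One's-complement sum = 0xB0BF.
Checksum = ~0xB0BF & 0xFFFF = 0x4F40.

4F40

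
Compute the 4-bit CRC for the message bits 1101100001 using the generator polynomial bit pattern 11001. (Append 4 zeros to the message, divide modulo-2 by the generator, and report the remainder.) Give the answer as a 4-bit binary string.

Append 4 zeros: 11011000010000. Divide by 11001 (XOR where the leading bit is 1):
  pos 0: 11011 XOR 11001 = 00010
  pos 3: 10000 XOR 11001 = 01001
  pos 4: 10010 XOR 11001 = 01011
  pos 5: 10111 XOR 11001 = 01110
  pos 6: 11100 XOR 11001 = 00101
  pos 8: 10100 XOR 11001 = 01101
  pos 9: 11010 XOR 11001 = 00011
Remainder (last 4 bits) = 0011. This is the CRC / FCS.

0011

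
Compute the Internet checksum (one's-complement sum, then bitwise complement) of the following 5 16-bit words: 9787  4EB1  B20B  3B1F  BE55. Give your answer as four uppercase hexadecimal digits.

6E46

One's-complement addition (fold any carry out of bit 15 back into bit 0):
  0x9787 + 0x4EB1 = 0x0E638
  0xE638 + 0xB20B = 0x19843 → wrap carry → 0x9844
  0x9844 + 0x3B1F = 0x0D363
  0xD363 + 0xBE55 = 0x191B8 → wrap carry → 0x91B9
One's-complement sum = 0x91B9.
Checksum = ~0x91B9 & 0xFFFF = 0x6E46.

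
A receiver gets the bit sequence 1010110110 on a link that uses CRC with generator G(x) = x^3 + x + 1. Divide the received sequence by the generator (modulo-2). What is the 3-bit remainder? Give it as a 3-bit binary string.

Modulo-2 division of 1010110110 by 1011:
  pos 0: 1010 XOR 1011 = 0001
  pos 3: 1110 XOR 1011 = 0101
  pos 4: 1011 XOR 1011 = 0000
Remainder = 010 (nonzero — an error is detected).

010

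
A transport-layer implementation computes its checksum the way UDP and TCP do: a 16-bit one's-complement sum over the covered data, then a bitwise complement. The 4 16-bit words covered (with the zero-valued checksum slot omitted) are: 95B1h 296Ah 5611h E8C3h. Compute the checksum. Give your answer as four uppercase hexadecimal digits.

020F

One's-complement addition (fold any carry out of bit 15 back into bit 0):
  0x95B1 + 0x296A = 0x0BF1B
  0xBF1B + 0x5611 = 0x1152C → wrap carry → 0x152D
  0x152D + 0xE8C3 = 0x0FDF0
One's-complement sum = 0xFDF0.
Checksum = ~0xFDF0 & 0xFFFF = 0x020F.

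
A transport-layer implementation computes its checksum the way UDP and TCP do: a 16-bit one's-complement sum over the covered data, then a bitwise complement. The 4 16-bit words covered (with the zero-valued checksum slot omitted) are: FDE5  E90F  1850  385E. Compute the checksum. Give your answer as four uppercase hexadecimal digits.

C85B

One's-complement addition (fold any carry out of bit 15 back into bit 0):
  0xFDE5 + 0xE90F = 0x1E6F4 → wrap carry → 0xE6F5
  0xE6F5 + 0x1850 = 0x0FF45
  0xFF45 + 0x385E = 0x137A3 → wrap carry → 0x37A4
One's-complement sum = 0x37A4.
Checksum = ~0x37A4 & 0xFFFF = 0xC85B.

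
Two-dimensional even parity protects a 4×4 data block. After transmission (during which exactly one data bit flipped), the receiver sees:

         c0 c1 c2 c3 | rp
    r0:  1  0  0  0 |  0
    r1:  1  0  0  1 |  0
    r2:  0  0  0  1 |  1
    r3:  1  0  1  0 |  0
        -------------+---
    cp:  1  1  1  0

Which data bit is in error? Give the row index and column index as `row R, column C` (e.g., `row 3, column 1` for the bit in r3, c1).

row 0, column 1

Recompute each row's even parity and compare to rp:
  r0: data parity 1, sent rp 0 → mismatch
  r1: data parity 0, sent rp 0 → ok
  r2: data parity 1, sent rp 1 → ok
  r3: data parity 0, sent rp 0 → ok
Recompute each column's even parity and compare to cp:
  c0: data parity 1, sent cp 1 → ok
  c1: data parity 0, sent cp 1 → mismatch
  c2: data parity 1, sent cp 1 → ok
  c3: data parity 0, sent cp 0 → ok
Exactly one row (r0) and one column (c1) fail → the flipped bit is at their intersection.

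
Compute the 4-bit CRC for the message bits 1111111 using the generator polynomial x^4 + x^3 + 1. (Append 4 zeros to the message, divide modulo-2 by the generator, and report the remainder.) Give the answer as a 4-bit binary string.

1011

Append 4 zeros: 11111110000. Divide by 11001 (XOR where the leading bit is 1):
  pos 0: 11111 XOR 11001 = 00110
  pos 2: 11011 XOR 11001 = 00010
  pos 5: 10000 XOR 11001 = 01001
  pos 6: 10010 XOR 11001 = 01011
Remainder (last 4 bits) = 1011. This is the CRC / FCS.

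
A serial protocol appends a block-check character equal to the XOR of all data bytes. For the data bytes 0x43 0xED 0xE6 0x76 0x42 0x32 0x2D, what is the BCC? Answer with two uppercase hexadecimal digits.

XOR the bytes together:
  start with 0x43
  0x43 ⊕ 0xED = 0xAE
  0xAE ⊕ 0xE6 = 0x48
  0x48 ⊕ 0x76 = 0x3E
  0x3E ⊕ 0x42 = 0x7C
  0x7C ⊕ 0x32 = 0x4E
  0x4E ⊕ 0x2D = 0x63

63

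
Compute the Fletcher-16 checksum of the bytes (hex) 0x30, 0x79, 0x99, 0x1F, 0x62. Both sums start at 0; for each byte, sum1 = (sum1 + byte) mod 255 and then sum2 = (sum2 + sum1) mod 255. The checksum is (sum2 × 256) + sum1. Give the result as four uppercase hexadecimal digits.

Running sums (mod 255):
  after byte 0 (0x30): sum1=48, sum2=48
  after byte 1 (0x79): sum1=169, sum2=217
  after byte 2 (0x99): sum1=67, sum2=29
  after byte 3 (0x1F): sum1=98, sum2=127
  after byte 4 (0x62): sum1=196, sum2=68
Checksum = sum2·256 + sum1 = 68·256 + 196 = 17604 = 0x44C4.

44C4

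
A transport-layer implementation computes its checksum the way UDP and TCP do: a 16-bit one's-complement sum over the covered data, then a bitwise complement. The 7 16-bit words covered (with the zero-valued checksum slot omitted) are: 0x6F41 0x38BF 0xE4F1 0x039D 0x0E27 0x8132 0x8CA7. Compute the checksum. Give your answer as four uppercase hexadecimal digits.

536F

One's-complement addition (fold any carry out of bit 15 back into bit 0):
  0x6F41 + 0x38BF = 0x0A800
  0xA800 + 0xE4F1 = 0x18CF1 → wrap carry → 0x8CF2
  0x8CF2 + 0x039D = 0x0908F
  0x908F + 0x0E27 = 0x09EB6
  0x9EB6 + 0x8132 = 0x11FE8 → wrap carry → 0x1FE9
  0x1FE9 + 0x8CA7 = 0x0AC90
One's-complement sum = 0xAC90.
Checksum = ~0xAC90 & 0xFFFF = 0x536F.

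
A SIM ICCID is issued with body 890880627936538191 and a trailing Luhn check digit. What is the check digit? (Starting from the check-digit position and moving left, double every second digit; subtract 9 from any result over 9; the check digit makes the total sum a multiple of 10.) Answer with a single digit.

Partial digits right→left: 1 9 1 8 3 5 6 3 9 7 2 6 0 8 8 0 9 8
Double every second digit counting from the check-digit position (so the 1st, 3rd, 5th, ... of the partial from the right).
  doubled (with −9 where >9): 2 2 6 3 9 4 0 7 9 → sum 42
  kept as-is: 9 8 5 3 7 6 8 0 8 → sum 54
Total = 42 + 54 = 96.
Check digit = (10 − (96 mod 10)) mod 10 = 4.

4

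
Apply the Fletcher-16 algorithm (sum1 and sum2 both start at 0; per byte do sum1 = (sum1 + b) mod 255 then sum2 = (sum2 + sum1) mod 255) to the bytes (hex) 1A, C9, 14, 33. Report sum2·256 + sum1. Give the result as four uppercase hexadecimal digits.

Running sums (mod 255):
  after byte 0 (1A): sum1=26, sum2=26
  after byte 1 (C9): sum1=227, sum2=253
  after byte 2 (14): sum1=247, sum2=245
  after byte 3 (33): sum1=43, sum2=33
Checksum = sum2·256 + sum1 = 33·256 + 43 = 8491 = 0x212B.

212B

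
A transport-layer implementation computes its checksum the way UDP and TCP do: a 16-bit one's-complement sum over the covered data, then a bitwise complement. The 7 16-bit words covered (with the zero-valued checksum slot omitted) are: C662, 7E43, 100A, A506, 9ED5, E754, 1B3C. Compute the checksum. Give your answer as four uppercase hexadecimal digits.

64E2

One's-complement addition (fold any carry out of bit 15 back into bit 0):
  0xC662 + 0x7E43 = 0x144A5 → wrap carry → 0x44A6
  0x44A6 + 0x100A = 0x054B0
  0x54B0 + 0xA506 = 0x0F9B6
  0xF9B6 + 0x9ED5 = 0x1988B → wrap carry → 0x988C
  0x988C + 0xE754 = 0x17FE0 → wrap carry → 0x7FE1
  0x7FE1 + 0x1B3C = 0x09B1D
One's-complement sum = 0x9B1D.
Checksum = ~0x9B1D & 0xFFFF = 0x64E2.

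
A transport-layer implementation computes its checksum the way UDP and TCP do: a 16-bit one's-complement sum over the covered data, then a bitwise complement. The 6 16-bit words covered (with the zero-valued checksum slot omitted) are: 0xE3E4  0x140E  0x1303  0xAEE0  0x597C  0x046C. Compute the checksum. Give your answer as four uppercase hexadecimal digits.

One's-complement addition (fold any carry out of bit 15 back into bit 0):
  0xE3E4 + 0x140E = 0x0F7F2
  0xF7F2 + 0x1303 = 0x10AF5 → wrap carry → 0x0AF6
  0x0AF6 + 0xAEE0 = 0x0B9D6
  0xB9D6 + 0x597C = 0x11352 → wrap carry → 0x1353
  0x1353 + 0x046C = 0x017BF
One's-complement sum = 0x17BF.
Checksum = ~0x17BF & 0xFFFF = 0xE840.

E840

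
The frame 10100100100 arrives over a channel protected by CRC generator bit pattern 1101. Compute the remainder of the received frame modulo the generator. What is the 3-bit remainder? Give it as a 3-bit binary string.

000

Modulo-2 division of 10100100100 by 1101:
  pos 0: 1010 XOR 1101 = 0111
  pos 1: 1110 XOR 1101 = 0011
  pos 3: 1110 XOR 1101 = 0011
  pos 5: 1101 XOR 1101 = 0000
Remainder = 000 (zero — the frame passes the CRC check).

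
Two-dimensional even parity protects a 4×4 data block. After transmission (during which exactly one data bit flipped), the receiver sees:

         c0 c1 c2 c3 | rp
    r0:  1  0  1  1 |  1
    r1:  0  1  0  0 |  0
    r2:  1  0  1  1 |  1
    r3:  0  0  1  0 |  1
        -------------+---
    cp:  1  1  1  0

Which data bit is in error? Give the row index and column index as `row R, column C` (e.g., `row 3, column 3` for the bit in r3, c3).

row 1, column 0

Recompute each row's even parity and compare to rp:
  r0: data parity 1, sent rp 1 → ok
  r1: data parity 1, sent rp 0 → mismatch
  r2: data parity 1, sent rp 1 → ok
  r3: data parity 1, sent rp 1 → ok
Recompute each column's even parity and compare to cp:
  c0: data parity 0, sent cp 1 → mismatch
  c1: data parity 1, sent cp 1 → ok
  c2: data parity 1, sent cp 1 → ok
  c3: data parity 0, sent cp 0 → ok
Exactly one row (r1) and one column (c0) fail → the flipped bit is at their intersection.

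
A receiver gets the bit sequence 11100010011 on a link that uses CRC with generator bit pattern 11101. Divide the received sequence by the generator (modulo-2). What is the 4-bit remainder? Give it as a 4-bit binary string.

Modulo-2 division of 11100010011 by 11101:
  pos 0: 11100 XOR 11101 = 00001
  pos 4: 10100 XOR 11101 = 01001
  pos 5: 10011 XOR 11101 = 01110
  pos 6: 11101 XOR 11101 = 00000
Remainder = 0000 (zero — the frame passes the CRC check).

0000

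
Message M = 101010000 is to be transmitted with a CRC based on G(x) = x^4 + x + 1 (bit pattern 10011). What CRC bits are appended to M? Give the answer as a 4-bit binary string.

Append 4 zeros: 1010100000000. Divide by 10011 (XOR where the leading bit is 1):
  pos 0: 10101 XOR 10011 = 00110
  pos 2: 11000 XOR 10011 = 01011
  pos 3: 10110 XOR 10011 = 00101
  pos 5: 10100 XOR 10011 = 00111
  pos 7: 11100 XOR 10011 = 01111
  pos 8: 11110 XOR 10011 = 01101
Remainder (last 4 bits) = 1101. This is the CRC / FCS.

1101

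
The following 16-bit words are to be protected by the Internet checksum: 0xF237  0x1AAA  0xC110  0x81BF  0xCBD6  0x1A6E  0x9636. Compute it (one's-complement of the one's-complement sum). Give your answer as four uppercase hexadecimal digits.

One's-complement addition (fold any carry out of bit 15 back into bit 0):
  0xF237 + 0x1AAA = 0x10CE1 → wrap carry → 0x0CE2
  0x0CE2 + 0xC110 = 0x0CDF2
  0xCDF2 + 0x81BF = 0x14FB1 → wrap carry → 0x4FB2
  0x4FB2 + 0xCBD6 = 0x11B88 → wrap carry → 0x1B89
  0x1B89 + 0x1A6E = 0x035F7
  0x35F7 + 0x9636 = 0x0CC2D
One's-complement sum = 0xCC2D.
Checksum = ~0xCC2D & 0xFFFF = 0x33D2.

33D2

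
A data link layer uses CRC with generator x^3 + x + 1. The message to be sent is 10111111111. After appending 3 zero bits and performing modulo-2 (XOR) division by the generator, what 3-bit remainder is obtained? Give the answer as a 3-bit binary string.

Append 3 zeros: 10111111111000. Divide by 1011 (XOR where the leading bit is 1):
  pos 0: 1011 XOR 1011 = 0000
  pos 4: 1111 XOR 1011 = 0100
  pos 5: 1001 XOR 1011 = 0010
  pos 7: 1011 XOR 1011 = 0000
Remainder (last 3 bits) = 000. This is the CRC / FCS.

000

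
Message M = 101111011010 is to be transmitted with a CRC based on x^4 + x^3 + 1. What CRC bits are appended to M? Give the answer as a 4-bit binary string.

0001

Append 4 zeros: 1011110110100000. Divide by 11001 (XOR where the leading bit is 1):
  pos 0: 10111 XOR 11001 = 01110
  pos 1: 11101 XOR 11001 = 00100
  pos 3: 10001 XOR 11001 = 01000
  pos 4: 10001 XOR 11001 = 01000
  pos 5: 10000 XOR 11001 = 01001
  pos 6: 10011 XOR 11001 = 01010
  pos 7: 10100 XOR 11001 = 01101
  pos 8: 11010 XOR 11001 = 00011
  pos 11: 11000 XOR 11001 = 00001
Remainder (last 4 bits) = 0001. This is the CRC / FCS.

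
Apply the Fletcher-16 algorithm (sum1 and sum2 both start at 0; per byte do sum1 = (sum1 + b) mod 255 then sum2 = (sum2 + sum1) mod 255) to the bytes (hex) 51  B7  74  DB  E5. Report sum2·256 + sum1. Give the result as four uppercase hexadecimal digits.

703F

Running sums (mod 255):
  after byte 0 (51): sum1=81, sum2=81
  after byte 1 (B7): sum1=9, sum2=90
  after byte 2 (74): sum1=125, sum2=215
  after byte 3 (DB): sum1=89, sum2=49
  after byte 4 (E5): sum1=63, sum2=112
Checksum = sum2·256 + sum1 = 112·256 + 63 = 28735 = 0x703F.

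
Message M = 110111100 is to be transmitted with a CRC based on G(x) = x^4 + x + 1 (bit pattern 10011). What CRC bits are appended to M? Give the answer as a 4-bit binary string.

Append 4 zeros: 1101111000000. Divide by 10011 (XOR where the leading bit is 1):
  pos 0: 11011 XOR 10011 = 01000
  pos 1: 10001 XOR 10011 = 00010
  pos 4: 10100 XOR 10011 = 00111
  pos 6: 11100 XOR 10011 = 01111
  pos 7: 11110 XOR 10011 = 01101
  pos 8: 11010 XOR 10011 = 01001
Remainder (last 4 bits) = 1001. This is the CRC / FCS.

1001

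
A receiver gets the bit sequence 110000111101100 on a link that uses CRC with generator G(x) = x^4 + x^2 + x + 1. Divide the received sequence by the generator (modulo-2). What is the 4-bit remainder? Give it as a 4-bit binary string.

0000

Modulo-2 division of 110000111101100 by 10111:
  pos 0: 11000 XOR 10111 = 01111
  pos 1: 11110 XOR 10111 = 01001
  pos 2: 10011 XOR 10111 = 00100
  pos 4: 10011 XOR 10111 = 00100
  pos 6: 10010 XOR 10111 = 00101
  pos 8: 10111 XOR 10111 = 00000
Remainder = 0000 (zero — the frame passes the CRC check).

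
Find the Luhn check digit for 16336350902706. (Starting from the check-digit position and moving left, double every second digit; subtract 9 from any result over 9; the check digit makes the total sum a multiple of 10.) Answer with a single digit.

Partial digits right→left: 6 0 7 2 0 9 0 5 3 6 3 3 6 1
Double every second digit counting from the check-digit position (so the 1st, 3rd, 5th, ... of the partial from the right).
  doubled (with −9 where >9): 3 5 0 0 6 6 3 → sum 23
  kept as-is: 0 2 9 5 6 3 1 → sum 26
Total = 23 + 26 = 49.
Check digit = (10 − (49 mod 10)) mod 10 = 1.

1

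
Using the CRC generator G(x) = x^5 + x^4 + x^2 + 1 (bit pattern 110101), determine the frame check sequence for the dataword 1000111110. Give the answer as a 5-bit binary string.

00110

Append 5 zeros: 100011111000000. Divide by 110101 (XOR where the leading bit is 1):
  pos 0: 100011 XOR 110101 = 010110
  pos 1: 101101 XOR 110101 = 011000
  pos 2: 110001 XOR 110101 = 000100
  pos 5: 100100 XOR 110101 = 010001
  pos 6: 100010 XOR 110101 = 010111
  pos 7: 101110 XOR 110101 = 011011
  pos 8: 110110 XOR 110101 = 000011
Remainder (last 5 bits) = 00110. This is the CRC / FCS.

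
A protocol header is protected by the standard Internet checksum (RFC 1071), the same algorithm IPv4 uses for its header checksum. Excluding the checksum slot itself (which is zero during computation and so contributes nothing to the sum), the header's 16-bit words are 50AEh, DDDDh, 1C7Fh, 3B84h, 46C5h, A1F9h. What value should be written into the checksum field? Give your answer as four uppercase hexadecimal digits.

90B1

One's-complement addition (fold any carry out of bit 15 back into bit 0):
  0x50AE + 0xDDDD = 0x12E8B → wrap carry → 0x2E8C
  0x2E8C + 0x1C7F = 0x04B0B
  0x4B0B + 0x3B84 = 0x0868F
  0x868F + 0x46C5 = 0x0CD54
  0xCD54 + 0xA1F9 = 0x16F4D → wrap carry → 0x6F4E
One's-complement sum = 0x6F4E.
Checksum = ~0x6F4E & 0xFFFF = 0x90B1.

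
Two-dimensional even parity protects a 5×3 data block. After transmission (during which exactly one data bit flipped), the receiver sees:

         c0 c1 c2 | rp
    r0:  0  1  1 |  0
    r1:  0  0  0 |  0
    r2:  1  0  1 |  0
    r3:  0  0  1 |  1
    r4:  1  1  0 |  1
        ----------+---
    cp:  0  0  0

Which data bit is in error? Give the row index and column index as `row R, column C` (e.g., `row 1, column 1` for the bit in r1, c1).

row 4, column 2

Recompute each row's even parity and compare to rp:
  r0: data parity 0, sent rp 0 → ok
  r1: data parity 0, sent rp 0 → ok
  r2: data parity 0, sent rp 0 → ok
  r3: data parity 1, sent rp 1 → ok
  r4: data parity 0, sent rp 1 → mismatch
Recompute each column's even parity and compare to cp:
  c0: data parity 0, sent cp 0 → ok
  c1: data parity 0, sent cp 0 → ok
  c2: data parity 1, sent cp 0 → mismatch
Exactly one row (r4) and one column (c2) fail → the flipped bit is at their intersection.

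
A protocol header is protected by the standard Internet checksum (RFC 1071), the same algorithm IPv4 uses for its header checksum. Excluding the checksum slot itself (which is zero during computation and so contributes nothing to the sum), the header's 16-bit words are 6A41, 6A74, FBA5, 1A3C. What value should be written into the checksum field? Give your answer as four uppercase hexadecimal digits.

1568

One's-complement addition (fold any carry out of bit 15 back into bit 0):
  0x6A41 + 0x6A74 = 0x0D4B5
  0xD4B5 + 0xFBA5 = 0x1D05A → wrap carry → 0xD05B
  0xD05B + 0x1A3C = 0x0EA97
One's-complement sum = 0xEA97.
Checksum = ~0xEA97 & 0xFFFF = 0x1568.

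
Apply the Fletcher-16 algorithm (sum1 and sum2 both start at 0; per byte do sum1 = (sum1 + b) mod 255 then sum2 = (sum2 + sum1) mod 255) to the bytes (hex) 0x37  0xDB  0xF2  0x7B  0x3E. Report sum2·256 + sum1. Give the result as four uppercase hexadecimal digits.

91BF

Running sums (mod 255):
  after byte 0 (0x37): sum1=55, sum2=55
  after byte 1 (0xDB): sum1=19, sum2=74
  after byte 2 (0xF2): sum1=6, sum2=80
  after byte 3 (0x7B): sum1=129, sum2=209
  after byte 4 (0x3E): sum1=191, sum2=145
Checksum = sum2·256 + sum1 = 145·256 + 191 = 37311 = 0x91BF.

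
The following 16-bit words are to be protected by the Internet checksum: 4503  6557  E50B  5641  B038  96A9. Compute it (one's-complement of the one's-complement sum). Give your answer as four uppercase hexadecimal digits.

One's-complement addition (fold any carry out of bit 15 back into bit 0):
  0x4503 + 0x6557 = 0x0AA5A
  0xAA5A + 0xE50B = 0x18F65 → wrap carry → 0x8F66
  0x8F66 + 0x5641 = 0x0E5A7
  0xE5A7 + 0xB038 = 0x195DF → wrap carry → 0x95E0
  0x95E0 + 0x96A9 = 0x12C89 → wrap carry → 0x2C8A
One's-complement sum = 0x2C8A.
Checksum = ~0x2C8A & 0xFFFF = 0xD375.

D375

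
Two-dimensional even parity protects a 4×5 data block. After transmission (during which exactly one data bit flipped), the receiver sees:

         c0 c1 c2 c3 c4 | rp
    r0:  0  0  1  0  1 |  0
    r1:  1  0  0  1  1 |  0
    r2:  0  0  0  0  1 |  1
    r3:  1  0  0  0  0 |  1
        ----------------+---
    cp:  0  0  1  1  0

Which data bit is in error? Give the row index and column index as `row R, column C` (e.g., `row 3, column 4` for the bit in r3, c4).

row 1, column 4

Recompute each row's even parity and compare to rp:
  r0: data parity 0, sent rp 0 → ok
  r1: data parity 1, sent rp 0 → mismatch
  r2: data parity 1, sent rp 1 → ok
  r3: data parity 1, sent rp 1 → ok
Recompute each column's even parity and compare to cp:
  c0: data parity 0, sent cp 0 → ok
  c1: data parity 0, sent cp 0 → ok
  c2: data parity 1, sent cp 1 → ok
  c3: data parity 1, sent cp 1 → ok
  c4: data parity 1, sent cp 0 → mismatch
Exactly one row (r1) and one column (c4) fail → the flipped bit is at their intersection.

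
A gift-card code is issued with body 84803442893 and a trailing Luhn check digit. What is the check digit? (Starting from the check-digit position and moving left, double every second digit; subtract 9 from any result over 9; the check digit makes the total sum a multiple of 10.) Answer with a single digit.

Partial digits right→left: 3 9 8 2 4 4 3 0 8 4 8
Double every second digit counting from the check-digit position (so the 1st, 3rd, 5th, ... of the partial from the right).
  doubled (with −9 where >9): 6 7 8 6 7 7 → sum 41
  kept as-is: 9 2 4 0 4 → sum 19
Total = 41 + 19 = 60.
Check digit = (10 − (60 mod 10)) mod 10 = 0.

0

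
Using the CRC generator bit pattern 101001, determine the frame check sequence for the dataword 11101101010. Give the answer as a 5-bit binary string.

Append 5 zeros: 1110110101000000. Divide by 101001 (XOR where the leading bit is 1):
  pos 0: 111011 XOR 101001 = 010010
  pos 1: 100100 XOR 101001 = 001101
  pos 3: 110110 XOR 101001 = 011111
  pos 4: 111111 XOR 101001 = 010110
  pos 5: 101100 XOR 101001 = 000101
  pos 8: 101000 XOR 101001 = 000001
Remainder (last 5 bits) = 00100. This is the CRC / FCS.

00100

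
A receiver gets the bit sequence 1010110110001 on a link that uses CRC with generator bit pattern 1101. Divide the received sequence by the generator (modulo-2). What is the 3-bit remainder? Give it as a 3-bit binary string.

Modulo-2 division of 1010110110001 by 1101:
  pos 0: 1010 XOR 1101 = 0111
  pos 1: 1111 XOR 1101 = 0010
  pos 3: 1010 XOR 1101 = 0111
  pos 4: 1111 XOR 1101 = 0010
  pos 6: 1010 XOR 1101 = 0111
  pos 7: 1110 XOR 1101 = 0011
  pos 9: 1101 XOR 1101 = 0000
Remainder = 000 (zero — the frame passes the CRC check).

000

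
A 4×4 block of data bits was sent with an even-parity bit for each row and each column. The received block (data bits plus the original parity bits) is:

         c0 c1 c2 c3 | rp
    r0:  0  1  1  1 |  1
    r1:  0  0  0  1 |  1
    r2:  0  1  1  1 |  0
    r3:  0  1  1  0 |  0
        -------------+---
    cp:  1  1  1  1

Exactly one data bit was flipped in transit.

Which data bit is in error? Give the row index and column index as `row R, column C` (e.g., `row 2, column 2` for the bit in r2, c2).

row 2, column 0

Recompute each row's even parity and compare to rp:
  r0: data parity 1, sent rp 1 → ok
  r1: data parity 1, sent rp 1 → ok
  r2: data parity 1, sent rp 0 → mismatch
  r3: data parity 0, sent rp 0 → ok
Recompute each column's even parity and compare to cp:
  c0: data parity 0, sent cp 1 → mismatch
  c1: data parity 1, sent cp 1 → ok
  c2: data parity 1, sent cp 1 → ok
  c3: data parity 1, sent cp 1 → ok
Exactly one row (r2) and one column (c0) fail → the flipped bit is at their intersection.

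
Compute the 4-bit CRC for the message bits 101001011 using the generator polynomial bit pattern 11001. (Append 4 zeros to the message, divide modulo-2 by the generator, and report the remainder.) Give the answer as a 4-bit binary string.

1100

Append 4 zeros: 1010010110000. Divide by 11001 (XOR where the leading bit is 1):
  pos 0: 10100 XOR 11001 = 01101
  pos 1: 11011 XOR 11001 = 00010
  pos 4: 10011 XOR 11001 = 01010
  pos 5: 10100 XOR 11001 = 01101
  pos 6: 11010 XOR 11001 = 00011
Remainder (last 4 bits) = 1100. This is the CRC / FCS.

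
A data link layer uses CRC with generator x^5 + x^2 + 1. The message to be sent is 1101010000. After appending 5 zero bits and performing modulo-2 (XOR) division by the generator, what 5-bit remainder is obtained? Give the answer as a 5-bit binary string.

11100

Append 5 zeros: 110101000000000. Divide by 100101 (XOR where the leading bit is 1):
  pos 0: 110101 XOR 100101 = 010000
  pos 1: 100000 XOR 100101 = 000101
  pos 4: 101000 XOR 100101 = 001101
  pos 6: 110100 XOR 100101 = 010001
  pos 7: 100010 XOR 100101 = 000111
Remainder (last 5 bits) = 11100. This is the CRC / FCS.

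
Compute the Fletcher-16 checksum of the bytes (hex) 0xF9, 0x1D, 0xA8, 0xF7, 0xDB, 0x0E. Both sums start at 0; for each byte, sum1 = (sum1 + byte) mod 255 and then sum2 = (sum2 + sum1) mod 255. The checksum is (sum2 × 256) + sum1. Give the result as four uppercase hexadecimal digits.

BDA1

Running sums (mod 255):
  after byte 0 (0xF9): sum1=249, sum2=249
  after byte 1 (0x1D): sum1=23, sum2=17
  after byte 2 (0xA8): sum1=191, sum2=208
  after byte 3 (0xF7): sum1=183, sum2=136
  after byte 4 (0xDB): sum1=147, sum2=28
  after byte 5 (0x0E): sum1=161, sum2=189
Checksum = sum2·256 + sum1 = 189·256 + 161 = 48545 = 0xBDA1.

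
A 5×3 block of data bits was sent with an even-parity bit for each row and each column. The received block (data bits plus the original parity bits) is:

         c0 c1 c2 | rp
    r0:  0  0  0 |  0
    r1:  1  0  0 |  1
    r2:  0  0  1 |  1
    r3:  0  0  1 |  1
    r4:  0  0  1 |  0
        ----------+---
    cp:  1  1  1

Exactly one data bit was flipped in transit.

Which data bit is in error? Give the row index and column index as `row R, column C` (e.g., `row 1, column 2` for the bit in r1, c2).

Recompute each row's even parity and compare to rp:
  r0: data parity 0, sent rp 0 → ok
  r1: data parity 1, sent rp 1 → ok
  r2: data parity 1, sent rp 1 → ok
  r3: data parity 1, sent rp 1 → ok
  r4: data parity 1, sent rp 0 → mismatch
Recompute each column's even parity and compare to cp:
  c0: data parity 1, sent cp 1 → ok
  c1: data parity 0, sent cp 1 → mismatch
  c2: data parity 1, sent cp 1 → ok
Exactly one row (r4) and one column (c1) fail → the flipped bit is at their intersection.

row 4, column 1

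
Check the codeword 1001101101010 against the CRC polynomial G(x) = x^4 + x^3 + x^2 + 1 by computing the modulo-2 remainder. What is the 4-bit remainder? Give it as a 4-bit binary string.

0010

Modulo-2 division of 1001101101010 by 11101:
  pos 0: 10011 XOR 11101 = 01110
  pos 1: 11100 XOR 11101 = 00001
  pos 5: 11101 XOR 11101 = 00000
Remainder = 0010 (nonzero — an error is detected).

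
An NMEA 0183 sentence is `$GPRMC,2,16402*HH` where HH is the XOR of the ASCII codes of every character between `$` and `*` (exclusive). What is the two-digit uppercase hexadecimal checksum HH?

XOR the ASCII codes of the payload characters:
  'G' = 0x47 → acc = 0x47
  'P' = 0x50 → acc = 0x17
  'R' = 0x52 → acc = 0x45
  'M' = 0x4D → acc = 0x08
  'C' = 0x43 → acc = 0x4B
  ',' = 0x2C → acc = 0x67
  '2' = 0x32 → acc = 0x55
  ',' = 0x2C → acc = 0x79
  '1' = 0x31 → acc = 0x48
  '6' = 0x36 → acc = 0x7E
  '4' = 0x34 → acc = 0x4A
  '0' = 0x30 → acc = 0x7A
  '2' = 0x32 → acc = 0x48
Checksum = 0x48.

48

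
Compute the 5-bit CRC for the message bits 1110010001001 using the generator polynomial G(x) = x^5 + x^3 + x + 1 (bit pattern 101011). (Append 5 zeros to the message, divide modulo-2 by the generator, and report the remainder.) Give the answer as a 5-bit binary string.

11000

Append 5 zeros: 111001000100100000. Divide by 101011 (XOR where the leading bit is 1):
  pos 0: 111001 XOR 101011 = 010010
  pos 1: 100100 XOR 101011 = 001111
  pos 3: 111100 XOR 101011 = 010111
  pos 4: 101111 XOR 101011 = 000100
  pos 7: 100001 XOR 101011 = 001010
  pos 9: 101000 XOR 101011 = 000011
Remainder (last 5 bits) = 11000. This is the CRC / FCS.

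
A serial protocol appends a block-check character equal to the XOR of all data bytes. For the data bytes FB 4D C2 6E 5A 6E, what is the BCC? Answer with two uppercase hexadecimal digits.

XOR the bytes together:
  start with 0xFB
  0xFB ⊕ 0x4D = 0xB6
  0xB6 ⊕ 0xC2 = 0x74
  0x74 ⊕ 0x6E = 0x1A
  0x1A ⊕ 0x5A = 0x40
  0x40 ⊕ 0x6E = 0x2E

2E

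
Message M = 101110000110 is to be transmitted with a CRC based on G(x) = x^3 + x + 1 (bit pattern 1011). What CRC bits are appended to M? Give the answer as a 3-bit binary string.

010

Append 3 zeros: 101110000110000. Divide by 1011 (XOR where the leading bit is 1):
  pos 0: 1011 XOR 1011 = 0000
  pos 4: 1000 XOR 1011 = 0011
  pos 6: 1101 XOR 1011 = 0110
  pos 7: 1101 XOR 1011 = 0110
  pos 8: 1100 XOR 1011 = 0111
  pos 9: 1110 XOR 1011 = 0101
  pos 10: 1010 XOR 1011 = 0001
Remainder (last 3 bits) = 010. This is the CRC / FCS.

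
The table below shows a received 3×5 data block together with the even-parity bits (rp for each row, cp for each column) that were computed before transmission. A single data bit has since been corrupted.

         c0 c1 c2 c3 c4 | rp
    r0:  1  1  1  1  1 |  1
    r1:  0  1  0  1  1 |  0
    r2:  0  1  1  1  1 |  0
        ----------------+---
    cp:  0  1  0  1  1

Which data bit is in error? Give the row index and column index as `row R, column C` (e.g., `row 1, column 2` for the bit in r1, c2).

Recompute each row's even parity and compare to rp:
  r0: data parity 1, sent rp 1 → ok
  r1: data parity 1, sent rp 0 → mismatch
  r2: data parity 0, sent rp 0 → ok
Recompute each column's even parity and compare to cp:
  c0: data parity 1, sent cp 0 → mismatch
  c1: data parity 1, sent cp 1 → ok
  c2: data parity 0, sent cp 0 → ok
  c3: data parity 1, sent cp 1 → ok
  c4: data parity 1, sent cp 1 → ok
Exactly one row (r1) and one column (c0) fail → the flipped bit is at their intersection.

row 1, column 0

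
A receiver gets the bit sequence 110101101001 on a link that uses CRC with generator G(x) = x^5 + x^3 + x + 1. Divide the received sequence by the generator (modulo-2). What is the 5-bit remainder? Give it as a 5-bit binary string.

00100

Modulo-2 division of 110101101001 by 101011:
  pos 0: 110101 XOR 101011 = 011110
  pos 1: 111101 XOR 101011 = 010110
  pos 2: 101100 XOR 101011 = 000111
  pos 5: 111100 XOR 101011 = 010111
  pos 6: 101111 XOR 101011 = 000100
Remainder = 00100 (nonzero — an error is detected).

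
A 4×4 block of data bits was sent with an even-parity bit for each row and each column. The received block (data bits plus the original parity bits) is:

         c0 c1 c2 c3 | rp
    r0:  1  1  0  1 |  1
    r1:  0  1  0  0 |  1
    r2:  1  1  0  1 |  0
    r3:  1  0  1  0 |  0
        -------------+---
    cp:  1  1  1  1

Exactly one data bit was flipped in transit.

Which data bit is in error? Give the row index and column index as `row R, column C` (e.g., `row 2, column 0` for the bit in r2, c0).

Recompute each row's even parity and compare to rp:
  r0: data parity 1, sent rp 1 → ok
  r1: data parity 1, sent rp 1 → ok
  r2: data parity 1, sent rp 0 → mismatch
  r3: data parity 0, sent rp 0 → ok
Recompute each column's even parity and compare to cp:
  c0: data parity 1, sent cp 1 → ok
  c1: data parity 1, sent cp 1 → ok
  c2: data parity 1, sent cp 1 → ok
  c3: data parity 0, sent cp 1 → mismatch
Exactly one row (r2) and one column (c3) fail → the flipped bit is at their intersection.

row 2, column 3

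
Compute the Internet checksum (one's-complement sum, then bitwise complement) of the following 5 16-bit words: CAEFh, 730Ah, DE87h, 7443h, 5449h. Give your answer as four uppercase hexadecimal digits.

1AF1

One's-complement addition (fold any carry out of bit 15 back into bit 0):
  0xCAEF + 0x730A = 0x13DF9 → wrap carry → 0x3DFA
  0x3DFA + 0xDE87 = 0x11C81 → wrap carry → 0x1C82
  0x1C82 + 0x7443 = 0x090C5
  0x90C5 + 0x5449 = 0x0E50E
One's-complement sum = 0xE50E.
Checksum = ~0xE50E & 0xFFFF = 0x1AF1.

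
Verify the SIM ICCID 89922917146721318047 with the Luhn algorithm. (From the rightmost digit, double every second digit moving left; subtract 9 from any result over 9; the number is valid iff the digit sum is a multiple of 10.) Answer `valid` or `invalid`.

invalid

From the right, keep odd positions and double even positions (subtract 9 from any doubled value over 9):
  doubled (positions 2,4,...): 8 7 6 4 3 2 2 4 9 7 → sum 52
  kept (positions 1,3,...): 7 0 1 1 7 4 7 9 2 9 → sum 47
Total = 99.
99 mod 10 = 9, so the number is invalid.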